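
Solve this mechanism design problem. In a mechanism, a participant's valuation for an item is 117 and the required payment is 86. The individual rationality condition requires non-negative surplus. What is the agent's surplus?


Step 1: Surplus = value - payment = 117 - 86 = 31
Step 2: IR is satisfied (surplus >= 0)

31


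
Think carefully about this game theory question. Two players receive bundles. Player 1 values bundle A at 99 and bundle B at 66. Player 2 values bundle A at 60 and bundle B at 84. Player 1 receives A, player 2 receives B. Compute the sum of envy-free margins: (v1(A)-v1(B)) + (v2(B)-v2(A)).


Step 1: Player 1's margin = v1(A) - v1(B) = 99 - 66 = 33
Step 2: Player 2's margin = v2(B) - v2(A) = 84 - 60 = 24
Step 3: Total margin = 33 + 24 = 57

57


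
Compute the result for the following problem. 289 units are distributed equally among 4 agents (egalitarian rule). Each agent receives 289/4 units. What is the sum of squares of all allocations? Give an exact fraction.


Step 1: Each agent's share = 289/4
Step 2: Square of each share = (289/4)^2 = 83521/16
Step 3: Sum of squares = 4 * 83521/16 = 83521/4

83521/4


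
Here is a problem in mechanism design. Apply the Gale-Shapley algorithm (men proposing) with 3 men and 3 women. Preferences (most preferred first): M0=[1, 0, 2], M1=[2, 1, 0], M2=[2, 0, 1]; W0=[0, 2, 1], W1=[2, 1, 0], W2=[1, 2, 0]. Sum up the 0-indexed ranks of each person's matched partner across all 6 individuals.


Step 1: Run Gale-Shapley (men propose, women hold best offer):
  M0 proposes to W1; she accepts
  M1 proposes to W2; she accepts
  M2 proposes to W2; rejected
  M2 proposes to W0; she accepts
Step 2: Final matching: W0-M2, W1-M0, W2-M1
Step 3: 0-indexed ranks (man's rank of his match, then woman's): 1 + 1 + 0 + 2 + 0 + 0
Step 4: Total rank sum = 4

4


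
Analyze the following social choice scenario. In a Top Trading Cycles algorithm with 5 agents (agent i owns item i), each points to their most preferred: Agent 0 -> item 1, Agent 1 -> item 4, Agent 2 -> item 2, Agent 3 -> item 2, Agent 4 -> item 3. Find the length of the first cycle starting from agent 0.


Step 1: Trace the pointer graph from agent 0: 0 -> 1 -> 4 -> 3 -> 2 -> 2
Step 2: A cycle is detected when we revisit agent 2
Step 3: The cycle is: 2 -> 2
Step 4: Cycle length = 1

1


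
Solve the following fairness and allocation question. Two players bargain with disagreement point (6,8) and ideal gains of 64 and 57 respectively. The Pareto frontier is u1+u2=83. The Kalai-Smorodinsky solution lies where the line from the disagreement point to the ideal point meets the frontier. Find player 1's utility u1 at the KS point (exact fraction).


Step 1: At the KS point, (u1-d1)/r1 = (u2-d2)/r2 = t and u1+u2 = 83
Step 2: u1 = d1 + r1*t and u2 = d2 + r2*t, so (d1 + r1*t) + (d2 + r2*t) = 83
Step 3: t = (83 - 6 - 8)/(64 + 57) = 69/121
Step 4: u1 = d1 + r1*t = 6 + 64 * 69/121 = 5142/121
Step 5: (Check: u2 = d2 + r2*t = 4901/121; u1+u2 = 5142/121 + 4901/121 = 83, on the frontier.)

5142/121


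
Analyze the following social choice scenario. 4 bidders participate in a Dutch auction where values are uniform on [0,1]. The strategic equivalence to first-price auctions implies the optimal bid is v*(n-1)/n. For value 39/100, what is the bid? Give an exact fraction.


Step 1: Dutch auctions are strategically equivalent to first-price auctions
Step 2: The equilibrium bid is b(v) = v*(n-1)/n
Step 3: b = 39/100 * 3/4
Step 4: b = 117/400

117/400


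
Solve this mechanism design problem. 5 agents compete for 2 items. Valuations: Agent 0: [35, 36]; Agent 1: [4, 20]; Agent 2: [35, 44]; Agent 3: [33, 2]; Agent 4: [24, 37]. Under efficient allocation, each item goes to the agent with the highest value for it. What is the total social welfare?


Step 1: For each item, find the maximum value among all agents.
Step 2: Item 0 -> Agent 0 (value 35)
Step 3: Item 1 -> Agent 2 (value 44)
Step 4: Total welfare = 35 + 44 = 79

79


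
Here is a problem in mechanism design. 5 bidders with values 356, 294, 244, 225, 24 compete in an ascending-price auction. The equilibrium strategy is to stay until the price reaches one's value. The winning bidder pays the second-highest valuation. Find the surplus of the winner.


Step 1: Identify the highest value: 356
Step 2: Identify the second-highest value: 294
Step 3: The final price = second-highest value = 294
Step 4: Surplus = 356 - 294 = 62

62


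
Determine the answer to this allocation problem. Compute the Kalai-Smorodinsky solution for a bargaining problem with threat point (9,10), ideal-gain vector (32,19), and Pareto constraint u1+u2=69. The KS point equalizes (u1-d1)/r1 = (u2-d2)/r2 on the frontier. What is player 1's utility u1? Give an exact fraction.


Step 1: At the KS point, (u1-d1)/r1 = (u2-d2)/r2 = t and u1+u2 = 69
Step 2: u1 = d1 + r1*t and u2 = d2 + r2*t, so (d1 + r1*t) + (d2 + r2*t) = 69
Step 3: t = (69 - 9 - 10)/(32 + 19) = 50/51
Step 4: u1 = d1 + r1*t = 9 + 32 * 50/51 = 2059/51
Step 5: (Check: u2 = d2 + r2*t = 1460/51; u1+u2 = 2059/51 + 1460/51 = 69, on the frontier.)

2059/51


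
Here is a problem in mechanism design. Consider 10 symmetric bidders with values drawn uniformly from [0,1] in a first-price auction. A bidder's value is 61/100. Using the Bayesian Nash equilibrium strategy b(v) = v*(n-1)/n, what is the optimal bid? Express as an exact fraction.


Step 1: The symmetric BNE bidding function is b(v) = v * (n-1) / n
Step 2: Substitute v = 61/100 and n = 10
Step 3: b = 61/100 * 9/10
Step 4: b = 549/1000

549/1000


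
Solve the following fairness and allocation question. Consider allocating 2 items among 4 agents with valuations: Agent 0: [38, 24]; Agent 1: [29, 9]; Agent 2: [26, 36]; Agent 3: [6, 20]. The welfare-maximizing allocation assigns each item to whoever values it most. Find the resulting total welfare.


Step 1: For each item, find the maximum value among all agents.
Step 2: Item 0 -> Agent 0 (value 38)
Step 3: Item 1 -> Agent 2 (value 36)
Step 4: Total welfare = 38 + 36 = 74

74


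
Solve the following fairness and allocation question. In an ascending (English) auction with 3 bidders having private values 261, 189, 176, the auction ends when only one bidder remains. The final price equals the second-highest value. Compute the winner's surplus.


Step 1: Identify the highest value: 261
Step 2: Identify the second-highest value: 189
Step 3: The final price = second-highest value = 189
Step 4: Surplus = 261 - 189 = 72

72


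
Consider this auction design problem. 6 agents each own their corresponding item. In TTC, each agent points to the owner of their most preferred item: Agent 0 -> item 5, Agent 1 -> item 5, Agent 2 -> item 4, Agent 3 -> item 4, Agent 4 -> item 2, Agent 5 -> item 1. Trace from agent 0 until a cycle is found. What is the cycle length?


Step 1: Trace the pointer graph from agent 0: 0 -> 5 -> 1 -> 5
Step 2: A cycle is detected when we revisit agent 5
Step 3: The cycle is: 5 -> 1 -> 5
Step 4: Cycle length = 2

2


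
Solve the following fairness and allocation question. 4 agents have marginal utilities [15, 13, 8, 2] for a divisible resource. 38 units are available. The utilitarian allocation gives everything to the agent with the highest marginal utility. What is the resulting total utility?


Step 1: The marginal utilities are [15, 13, 8, 2]
Step 2: The highest marginal utility is 15
Step 3: All 38 units go to that agent
Step 4: Total utility = 15 * 38 = 570

570


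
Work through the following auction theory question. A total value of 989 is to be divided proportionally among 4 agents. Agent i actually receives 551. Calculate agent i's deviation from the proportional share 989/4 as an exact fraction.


Step 1: Proportional share = 989/4
Step 2: Agent's actual allocation = 551
Step 3: Excess = 551 - 989/4 = 1215/4

1215/4


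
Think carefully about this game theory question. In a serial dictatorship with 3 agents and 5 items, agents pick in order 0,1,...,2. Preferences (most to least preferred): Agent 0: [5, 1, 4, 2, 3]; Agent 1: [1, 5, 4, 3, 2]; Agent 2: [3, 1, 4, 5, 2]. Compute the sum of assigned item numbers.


Step 1: Agent 0 picks item 5
Step 2: Agent 1 picks item 1
Step 3: Agent 2 picks item 3
Step 4: Sum = 5 + 1 + 3 = 9

9


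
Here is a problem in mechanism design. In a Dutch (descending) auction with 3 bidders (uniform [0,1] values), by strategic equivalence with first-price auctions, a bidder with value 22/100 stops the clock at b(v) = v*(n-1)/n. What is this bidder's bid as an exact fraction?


Step 1: Dutch auctions are strategically equivalent to first-price auctions
Step 2: The equilibrium bid is b(v) = v*(n-1)/n
Step 3: b = 11/50 * 2/3
Step 4: b = 11/75

11/75


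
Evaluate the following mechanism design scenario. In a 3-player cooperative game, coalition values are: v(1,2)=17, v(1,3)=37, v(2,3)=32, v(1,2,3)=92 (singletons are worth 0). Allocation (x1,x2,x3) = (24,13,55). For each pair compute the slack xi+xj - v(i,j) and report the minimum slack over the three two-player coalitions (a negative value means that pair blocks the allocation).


Step 1: Slack for coalition (1,2): x1+x2 - v12 = 37 - 17 = 20
Step 2: Slack for coalition (1,3): x1+x3 - v13 = 79 - 37 = 42
Step 3: Slack for coalition (2,3): x2+x3 - v23 = 68 - 32 = 36
Step 4: Minimum slack = min(20, 42, 36) = 20, attained by (1,2); no pair can gain by deviating, so the allocation is in the core

20


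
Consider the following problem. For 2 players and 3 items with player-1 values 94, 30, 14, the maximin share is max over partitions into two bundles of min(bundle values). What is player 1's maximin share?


Step 1: Item values = 94, 30, 14
Step 2: Enumerate all 2-bundle partitions and take the smaller bundle:
  Partition 1: {94} vs {30,14} -> bundles 94, 44; min = 44
  Partition 2: {30} vs {94,14} -> bundles 30, 108; min = 30
  Partition 3: {14} vs {94,30} -> bundles 14, 124; min = 14
Step 3: MMS = max(44, 30, 14) = 44

44


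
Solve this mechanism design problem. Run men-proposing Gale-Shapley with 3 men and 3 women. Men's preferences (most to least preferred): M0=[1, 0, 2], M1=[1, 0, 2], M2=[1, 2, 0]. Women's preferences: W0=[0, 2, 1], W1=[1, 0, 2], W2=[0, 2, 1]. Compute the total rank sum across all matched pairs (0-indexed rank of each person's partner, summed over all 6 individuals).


Step 1: Run Gale-Shapley (men propose, women hold best offer):
  M0 proposes to W1; she accepts
  M1 proposes to W1; she switches from M0
  M2 proposes to W1; rejected
  M2 proposes to W2; she accepts
  M0 proposes to W0; she accepts
Step 2: Final matching: W0-M0, W1-M1, W2-M2
Step 3: 0-indexed ranks (man's rank of his match, then woman's): 1 + 0 + 0 + 0 + 1 + 1
Step 4: Total rank sum = 3

3


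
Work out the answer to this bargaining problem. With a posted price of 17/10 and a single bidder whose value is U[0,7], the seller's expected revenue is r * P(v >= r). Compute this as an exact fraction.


Step 1: Posted price r = 17/10, value support [0,7]
Step 2: P(v >= r) = (7 - 17/10)/7 = 53/70
Step 3: Expected revenue = r * P(v >= r) = 17/10 * 53/70
Step 4: Revenue = 901/700

901/700


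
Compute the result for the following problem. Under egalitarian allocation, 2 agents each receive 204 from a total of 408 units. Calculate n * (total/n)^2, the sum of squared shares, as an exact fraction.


Step 1: Each agent's share = 408/2 = 204
Step 2: Square of each share = (204)^2 = 41616
Step 3: Sum of squares = 2 * 41616 = 83232

83232


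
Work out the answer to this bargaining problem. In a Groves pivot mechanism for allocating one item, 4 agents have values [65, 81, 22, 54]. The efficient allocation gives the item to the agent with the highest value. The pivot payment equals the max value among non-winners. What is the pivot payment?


Step 1: The efficient winner is agent 1 with value 81
Step 2: Other agents' values: [65, 22, 54]
Step 3: Pivot payment = max(others) = 65
Step 4: The winner pays 65

65


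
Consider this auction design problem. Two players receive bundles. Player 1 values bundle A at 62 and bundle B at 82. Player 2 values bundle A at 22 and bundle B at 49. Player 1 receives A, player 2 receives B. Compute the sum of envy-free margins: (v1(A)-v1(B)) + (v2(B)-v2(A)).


Step 1: Player 1's margin = v1(A) - v1(B) = 62 - 82 = -20
Step 2: Player 2's margin = v2(B) - v2(A) = 49 - 22 = 27
Step 3: Total margin = -20 + 27 = 7

7


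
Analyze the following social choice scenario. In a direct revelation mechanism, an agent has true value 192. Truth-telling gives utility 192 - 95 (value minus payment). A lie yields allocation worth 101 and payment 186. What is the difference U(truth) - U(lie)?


Step 1: U(truth) = value - payment = 192 - 95 = 97
Step 2: U(lie) = allocation - payment = 101 - 186 = -85
Step 3: IC gap = 97 - (-85) = 182

182


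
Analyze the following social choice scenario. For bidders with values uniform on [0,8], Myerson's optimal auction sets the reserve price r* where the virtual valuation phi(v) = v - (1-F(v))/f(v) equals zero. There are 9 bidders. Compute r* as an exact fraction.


Step 1: For U[0,8], F(v) = v/8 and f(v) = 1/8
Step 2: phi(v) = v - (1 - v/8)/(1/8) = v - (8 - v) = 2v - 8
Step 3: Set phi(r*) = 0: 2r* - 8 = 0
Step 4: r* = 8/2 = 4 (the number of bidders n = 9 does not enter)

4


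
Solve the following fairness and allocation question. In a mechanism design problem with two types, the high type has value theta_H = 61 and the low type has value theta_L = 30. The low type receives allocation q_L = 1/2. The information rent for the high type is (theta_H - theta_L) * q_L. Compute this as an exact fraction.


Step 1: theta_H - theta_L = 61 - 30 = 31
Step 2: Information rent = (theta_H - theta_L) * q_L
Step 3: = 31 * 1/2
Step 4: = 31/2

31/2


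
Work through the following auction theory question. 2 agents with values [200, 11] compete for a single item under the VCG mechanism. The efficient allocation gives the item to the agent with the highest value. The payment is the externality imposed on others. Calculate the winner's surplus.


Step 1: The winner is the agent with the highest value: agent 0 with value 200
Step 2: Values of other agents: [11]
Step 3: VCG payment = max of others' values = 11
Step 4: Surplus = 200 - 11 = 189

189


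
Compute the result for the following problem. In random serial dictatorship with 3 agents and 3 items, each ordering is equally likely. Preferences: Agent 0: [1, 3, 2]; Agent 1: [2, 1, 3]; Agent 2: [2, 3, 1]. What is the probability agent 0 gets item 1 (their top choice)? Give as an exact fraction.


Step 1: Agent 0 wants item 1
Step 2: There are 6 possible orderings of agents
Step 3: In 5 orderings, agent 0 gets item 1
Step 4: Probability = 5/6

5/6


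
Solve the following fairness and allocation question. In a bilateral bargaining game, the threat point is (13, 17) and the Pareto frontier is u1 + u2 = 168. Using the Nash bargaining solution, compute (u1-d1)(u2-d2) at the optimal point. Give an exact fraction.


Step 1: The Nash solution splits surplus symmetrically above the disagreement point
Step 2: u1 = (total + d1 - d2)/2 = (168 + 13 - 17)/2 = 82
Step 3: u2 = (total - d1 + d2)/2 = (168 - 13 + 17)/2 = 86
Step 4: Nash product = (82 - 13) * (86 - 17)
Step 5: = 69 * 69 = 4761

4761


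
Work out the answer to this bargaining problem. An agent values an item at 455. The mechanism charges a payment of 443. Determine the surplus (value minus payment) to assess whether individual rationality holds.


Step 1: Surplus = value - payment = 455 - 443 = 12
Step 2: IR is satisfied (surplus >= 0)

12


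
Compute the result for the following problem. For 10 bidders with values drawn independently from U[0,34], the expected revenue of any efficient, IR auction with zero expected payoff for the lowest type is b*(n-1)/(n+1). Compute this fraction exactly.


Step 1: By Revenue Equivalence, expected revenue = b*(n-1)/(n+1)
Step 2: Substituting n = 10, b = 34
Step 3: Revenue = 34*(10-1)/(10+1) = 34*9/11
Step 4: Revenue = 306/11

306/11


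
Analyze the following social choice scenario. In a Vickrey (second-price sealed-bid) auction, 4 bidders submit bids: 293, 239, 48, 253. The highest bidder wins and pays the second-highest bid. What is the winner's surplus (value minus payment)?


Step 1: Sort bids in descending order: 293, 253, 239, 48
Step 2: The winning bid is the highest: 293
Step 3: The payment equals the second-highest bid: 253
Step 4: Surplus = winner's bid - payment = 293 - 253 = 40

40


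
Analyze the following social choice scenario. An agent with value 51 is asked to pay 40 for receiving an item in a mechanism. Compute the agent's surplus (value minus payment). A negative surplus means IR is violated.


Step 1: Surplus = value - payment = 51 - 40 = 11
Step 2: IR is satisfied (surplus >= 0)

11


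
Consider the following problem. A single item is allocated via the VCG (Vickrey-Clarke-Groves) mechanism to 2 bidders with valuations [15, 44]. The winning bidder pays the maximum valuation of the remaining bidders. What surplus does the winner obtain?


Step 1: The winner is the agent with the highest value: agent 1 with value 44
Step 2: Values of other agents: [15]
Step 3: VCG payment = max of others' values = 15
Step 4: Surplus = 44 - 15 = 29

29


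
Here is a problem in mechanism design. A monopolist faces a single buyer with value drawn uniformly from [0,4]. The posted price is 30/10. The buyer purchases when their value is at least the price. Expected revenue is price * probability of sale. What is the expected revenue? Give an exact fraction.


Step 1: Posted price r = 3, value support [0,4]
Step 2: P(v >= r) = (4 - 3)/4 = 1/4
Step 3: Expected revenue = r * P(v >= r) = 3 * 1/4
Step 4: Revenue = 3/4

3/4


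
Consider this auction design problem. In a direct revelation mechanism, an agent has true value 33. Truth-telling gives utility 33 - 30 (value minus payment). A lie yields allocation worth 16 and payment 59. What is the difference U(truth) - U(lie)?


Step 1: U(truth) = value - payment = 33 - 30 = 3
Step 2: U(lie) = allocation - payment = 16 - 59 = -43
Step 3: IC gap = 3 - (-43) = 46

46


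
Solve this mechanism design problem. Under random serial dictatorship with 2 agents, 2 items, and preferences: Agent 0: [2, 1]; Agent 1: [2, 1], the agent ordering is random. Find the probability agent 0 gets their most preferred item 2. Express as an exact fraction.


Step 1: Agent 0 wants item 2
Step 2: There are 2 possible orderings of agents
Step 3: In 1 orderings, agent 0 gets item 2
Step 4: Probability = 1/2

1/2


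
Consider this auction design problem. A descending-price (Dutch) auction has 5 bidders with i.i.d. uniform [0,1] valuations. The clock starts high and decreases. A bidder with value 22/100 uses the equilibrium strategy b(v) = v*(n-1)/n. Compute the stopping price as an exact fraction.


Step 1: Dutch auctions are strategically equivalent to first-price auctions
Step 2: The equilibrium bid is b(v) = v*(n-1)/n
Step 3: b = 11/50 * 4/5
Step 4: b = 22/125

22/125


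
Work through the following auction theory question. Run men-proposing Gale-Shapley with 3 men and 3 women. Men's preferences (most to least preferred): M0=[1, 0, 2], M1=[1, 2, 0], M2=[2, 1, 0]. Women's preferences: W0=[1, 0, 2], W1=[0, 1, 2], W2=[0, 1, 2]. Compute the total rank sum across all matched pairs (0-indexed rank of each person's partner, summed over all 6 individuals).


Step 1: Run Gale-Shapley (men propose, women hold best offer):
  M0 proposes to W1; she accepts
  M1 proposes to W1; rejected
  M1 proposes to W2; she accepts
  M2 proposes to W2; rejected
  M2 proposes to W1; rejected
  M2 proposes to W0; she accepts
Step 2: Final matching: W0-M2, W1-M0, W2-M1
Step 3: 0-indexed ranks (man's rank of his match, then woman's): 2 + 2 + 0 + 0 + 1 + 1
Step 4: Total rank sum = 6

6


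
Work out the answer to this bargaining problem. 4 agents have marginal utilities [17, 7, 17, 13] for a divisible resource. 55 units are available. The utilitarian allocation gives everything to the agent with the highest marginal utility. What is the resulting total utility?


Step 1: The marginal utilities are [17, 7, 17, 13]
Step 2: The highest marginal utility is 17
Step 3: All 55 units go to that agent
Step 4: Total utility = 17 * 55 = 935

935


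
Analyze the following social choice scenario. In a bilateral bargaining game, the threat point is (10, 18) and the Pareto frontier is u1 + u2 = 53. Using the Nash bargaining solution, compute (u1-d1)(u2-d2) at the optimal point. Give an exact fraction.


Step 1: The Nash solution splits surplus symmetrically above the disagreement point
Step 2: u1 = (total + d1 - d2)/2 = (53 + 10 - 18)/2 = 45/2
Step 3: u2 = (total - d1 + d2)/2 = (53 - 10 + 18)/2 = 61/2
Step 4: Nash product = (45/2 - 10) * (61/2 - 18)
Step 5: = 25/2 * 25/2 = 625/4

625/4


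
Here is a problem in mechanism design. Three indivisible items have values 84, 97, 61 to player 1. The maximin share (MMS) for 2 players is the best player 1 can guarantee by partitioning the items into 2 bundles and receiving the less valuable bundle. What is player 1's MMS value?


Step 1: Item values = 84, 97, 61
Step 2: Enumerate all 2-bundle partitions and take the smaller bundle:
  Partition 1: {84} vs {97,61} -> bundles 84, 158; min = 84
  Partition 2: {97} vs {84,61} -> bundles 97, 145; min = 97
  Partition 3: {61} vs {84,97} -> bundles 61, 181; min = 61
Step 3: MMS = max(84, 97, 61) = 97

97


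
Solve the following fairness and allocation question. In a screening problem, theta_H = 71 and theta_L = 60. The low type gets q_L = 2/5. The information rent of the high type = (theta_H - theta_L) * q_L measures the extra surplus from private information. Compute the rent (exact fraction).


Step 1: theta_H - theta_L = 71 - 60 = 11
Step 2: Information rent = (theta_H - theta_L) * q_L
Step 3: = 11 * 2/5
Step 4: = 22/5

22/5


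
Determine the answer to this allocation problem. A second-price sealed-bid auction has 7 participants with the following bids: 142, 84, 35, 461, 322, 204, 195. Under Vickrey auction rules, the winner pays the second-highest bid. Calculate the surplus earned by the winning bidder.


Step 1: Sort bids in descending order: 461, 322, 204, 195, 142, 84, 35
Step 2: The winning bid is the highest: 461
Step 3: The payment equals the second-highest bid: 322
Step 4: Surplus = winner's bid - payment = 461 - 322 = 139

139


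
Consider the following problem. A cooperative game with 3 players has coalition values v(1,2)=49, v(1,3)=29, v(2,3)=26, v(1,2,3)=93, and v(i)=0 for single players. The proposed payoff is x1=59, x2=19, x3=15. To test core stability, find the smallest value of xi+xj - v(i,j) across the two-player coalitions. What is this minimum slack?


Step 1: Slack for coalition (1,2): x1+x2 - v12 = 78 - 49 = 29
Step 2: Slack for coalition (1,3): x1+x3 - v13 = 74 - 29 = 45
Step 3: Slack for coalition (2,3): x2+x3 - v23 = 34 - 26 = 8
Step 4: Minimum slack = min(29, 45, 8) = 8, attained by (2,3); no pair can gain by deviating, so the allocation is in the core

8


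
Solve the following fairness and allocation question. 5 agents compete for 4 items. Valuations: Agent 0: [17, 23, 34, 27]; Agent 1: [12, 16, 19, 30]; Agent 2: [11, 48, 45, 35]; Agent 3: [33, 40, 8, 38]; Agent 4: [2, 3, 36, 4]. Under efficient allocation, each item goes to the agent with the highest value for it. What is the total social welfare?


Step 1: For each item, find the maximum value among all agents.
Step 2: Item 0 -> Agent 3 (value 33)
Step 3: Item 1 -> Agent 2 (value 48)
Step 4: Item 2 -> Agent 2 (value 45)
Step 5: Item 3 -> Agent 3 (value 38)
Step 6: Total welfare = 33 + 48 + 45 + 38 = 164

164


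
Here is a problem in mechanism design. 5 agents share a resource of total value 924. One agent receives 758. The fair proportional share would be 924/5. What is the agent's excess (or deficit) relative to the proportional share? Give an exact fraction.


Step 1: Proportional share = 924/5
Step 2: Agent's actual allocation = 758
Step 3: Excess = 758 - 924/5 = 2866/5

2866/5


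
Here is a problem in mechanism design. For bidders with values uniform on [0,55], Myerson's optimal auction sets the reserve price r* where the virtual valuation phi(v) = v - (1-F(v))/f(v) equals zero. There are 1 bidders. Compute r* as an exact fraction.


Step 1: For U[0,55], F(v) = v/55 and f(v) = 1/55
Step 2: phi(v) = v - (1 - v/55)/(1/55) = v - (55 - v) = 2v - 55
Step 3: Set phi(r*) = 0: 2r* - 55 = 0
Step 4: r* = 55/2 (the number of bidders n = 1 does not enter)

55/2


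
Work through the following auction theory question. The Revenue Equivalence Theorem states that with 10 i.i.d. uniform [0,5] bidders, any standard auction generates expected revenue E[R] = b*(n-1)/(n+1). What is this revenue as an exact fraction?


Step 1: By Revenue Equivalence, expected revenue = b*(n-1)/(n+1)
Step 2: Substituting n = 10, b = 5
Step 3: Revenue = 5*(10-1)/(10+1) = 5*9/11
Step 4: Revenue = 45/11

45/11


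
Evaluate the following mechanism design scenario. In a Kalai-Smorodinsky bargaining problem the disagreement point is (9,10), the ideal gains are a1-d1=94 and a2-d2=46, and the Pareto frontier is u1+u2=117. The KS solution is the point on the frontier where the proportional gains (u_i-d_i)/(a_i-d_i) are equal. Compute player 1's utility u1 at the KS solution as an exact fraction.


Step 1: At the KS point, (u1-d1)/r1 = (u2-d2)/r2 = t and u1+u2 = 117
Step 2: u1 = d1 + r1*t and u2 = d2 + r2*t, so (d1 + r1*t) + (d2 + r2*t) = 117
Step 3: t = (117 - 9 - 10)/(94 + 46) = 98/140 = 7/10
Step 4: u1 = d1 + r1*t = 9 + 94 * 7/10 = 374/5
Step 5: (Check: u2 = d2 + r2*t = 211/5; u1+u2 = 374/5 + 211/5 = 117, on the frontier.)

374/5


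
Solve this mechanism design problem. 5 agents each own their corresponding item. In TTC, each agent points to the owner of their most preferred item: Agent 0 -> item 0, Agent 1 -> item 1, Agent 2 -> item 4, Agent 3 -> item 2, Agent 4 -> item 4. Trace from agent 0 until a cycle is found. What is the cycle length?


Step 1: Trace the pointer graph from agent 0: 0 -> 0
Step 2: A cycle is detected when we revisit agent 0
Step 3: The cycle is: 0 -> 0
Step 4: Cycle length = 1

1


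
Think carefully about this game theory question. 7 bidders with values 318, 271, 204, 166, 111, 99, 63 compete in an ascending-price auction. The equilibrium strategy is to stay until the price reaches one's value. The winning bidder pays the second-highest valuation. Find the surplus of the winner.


Step 1: Identify the highest value: 318
Step 2: Identify the second-highest value: 271
Step 3: The final price = second-highest value = 271
Step 4: Surplus = 318 - 271 = 47

47


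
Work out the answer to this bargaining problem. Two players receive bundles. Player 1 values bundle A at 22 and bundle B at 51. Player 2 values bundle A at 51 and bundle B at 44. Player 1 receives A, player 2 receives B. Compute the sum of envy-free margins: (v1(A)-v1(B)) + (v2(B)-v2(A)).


Step 1: Player 1's margin = v1(A) - v1(B) = 22 - 51 = -29
Step 2: Player 2's margin = v2(B) - v2(A) = 44 - 51 = -7
Step 3: Total margin = -29 + -7 = -36

-36


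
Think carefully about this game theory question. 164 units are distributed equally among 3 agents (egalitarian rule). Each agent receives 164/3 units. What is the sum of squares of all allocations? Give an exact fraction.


Step 1: Each agent's share = 164/3
Step 2: Square of each share = (164/3)^2 = 26896/9
Step 3: Sum of squares = 3 * 26896/9 = 26896/3

26896/3


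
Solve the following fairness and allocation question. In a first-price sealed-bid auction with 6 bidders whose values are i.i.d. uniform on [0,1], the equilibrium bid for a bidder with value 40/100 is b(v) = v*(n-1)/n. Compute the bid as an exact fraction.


Step 1: The symmetric BNE bidding function is b(v) = v * (n-1) / n
Step 2: Substitute v = 2/5 and n = 6
Step 3: b = 2/5 * 5/6
Step 4: b = 1/3

1/3


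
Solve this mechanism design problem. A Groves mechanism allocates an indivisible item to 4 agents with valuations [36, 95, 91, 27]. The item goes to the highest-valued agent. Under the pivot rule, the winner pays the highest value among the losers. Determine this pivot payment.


Step 1: The efficient winner is agent 1 with value 95
Step 2: Other agents' values: [36, 91, 27]
Step 3: Pivot payment = max(others) = 91
Step 4: The winner pays 91

91


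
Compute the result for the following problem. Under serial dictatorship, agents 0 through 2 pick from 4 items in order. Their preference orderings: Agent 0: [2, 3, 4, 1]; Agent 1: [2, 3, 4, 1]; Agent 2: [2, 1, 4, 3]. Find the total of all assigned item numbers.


Step 1: Agent 0 picks item 2
Step 2: Agent 1 picks item 3
Step 3: Agent 2 picks item 1
Step 4: Sum = 2 + 3 + 1 = 6

6


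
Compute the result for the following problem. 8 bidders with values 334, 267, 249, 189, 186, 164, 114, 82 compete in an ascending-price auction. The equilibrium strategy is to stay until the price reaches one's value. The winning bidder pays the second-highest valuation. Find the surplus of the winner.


Step 1: Identify the highest value: 334
Step 2: Identify the second-highest value: 267
Step 3: The final price = second-highest value = 267
Step 4: Surplus = 334 - 267 = 67

67


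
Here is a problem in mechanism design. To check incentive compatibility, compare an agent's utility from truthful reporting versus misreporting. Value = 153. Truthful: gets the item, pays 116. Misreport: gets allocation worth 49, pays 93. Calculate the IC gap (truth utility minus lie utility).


Step 1: U(truth) = value - payment = 153 - 116 = 37
Step 2: U(lie) = allocation - payment = 49 - 93 = -44
Step 3: IC gap = 37 - (-44) = 81

81


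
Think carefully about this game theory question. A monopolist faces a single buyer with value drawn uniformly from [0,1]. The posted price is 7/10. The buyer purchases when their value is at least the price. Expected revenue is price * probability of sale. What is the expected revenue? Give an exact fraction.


Step 1: Posted price r = 7/10, value support [0,1]
Step 2: P(v >= r) = (1 - 7/10)/1 = 3/10
Step 3: Expected revenue = r * P(v >= r) = 7/10 * 3/10
Step 4: Revenue = 21/100

21/100


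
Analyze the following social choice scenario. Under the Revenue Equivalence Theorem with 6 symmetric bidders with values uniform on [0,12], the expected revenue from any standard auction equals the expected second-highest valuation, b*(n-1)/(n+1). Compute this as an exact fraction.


Step 1: By Revenue Equivalence, expected revenue = b*(n-1)/(n+1)
Step 2: Substituting n = 6, b = 12
Step 3: Revenue = 12*(6-1)/(6+1) = 12*5/7
Step 4: Revenue = 60/7

60/7


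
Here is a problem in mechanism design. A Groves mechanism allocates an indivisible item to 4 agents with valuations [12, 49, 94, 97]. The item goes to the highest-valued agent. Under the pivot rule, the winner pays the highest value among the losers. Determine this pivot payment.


Step 1: The efficient winner is agent 3 with value 97
Step 2: Other agents' values: [12, 49, 94]
Step 3: Pivot payment = max(others) = 94
Step 4: The winner pays 94

94


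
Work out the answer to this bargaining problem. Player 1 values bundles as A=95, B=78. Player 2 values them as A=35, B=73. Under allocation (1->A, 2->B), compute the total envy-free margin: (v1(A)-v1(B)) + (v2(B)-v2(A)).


Step 1: Player 1's margin = v1(A) - v1(B) = 95 - 78 = 17
Step 2: Player 2's margin = v2(B) - v2(A) = 73 - 35 = 38
Step 3: Total margin = 17 + 38 = 55

55


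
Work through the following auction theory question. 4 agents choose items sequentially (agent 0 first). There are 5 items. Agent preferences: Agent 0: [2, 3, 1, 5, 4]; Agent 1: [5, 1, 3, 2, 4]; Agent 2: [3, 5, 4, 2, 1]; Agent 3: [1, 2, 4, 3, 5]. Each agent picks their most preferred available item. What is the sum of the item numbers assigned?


Step 1: Agent 0 picks item 2
Step 2: Agent 1 picks item 5
Step 3: Agent 2 picks item 3
Step 4: Agent 3 picks item 1
Step 5: Sum = 2 + 5 + 3 + 1 = 11

11


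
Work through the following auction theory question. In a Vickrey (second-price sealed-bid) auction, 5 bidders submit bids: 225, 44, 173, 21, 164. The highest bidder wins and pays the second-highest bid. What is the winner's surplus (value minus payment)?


Step 1: Sort bids in descending order: 225, 173, 164, 44, 21
Step 2: The winning bid is the highest: 225
Step 3: The payment equals the second-highest bid: 173
Step 4: Surplus = winner's bid - payment = 225 - 173 = 52

52


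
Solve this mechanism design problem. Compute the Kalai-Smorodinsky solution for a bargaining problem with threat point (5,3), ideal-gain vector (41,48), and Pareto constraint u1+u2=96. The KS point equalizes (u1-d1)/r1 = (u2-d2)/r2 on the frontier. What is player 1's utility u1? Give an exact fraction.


Step 1: At the KS point, (u1-d1)/r1 = (u2-d2)/r2 = t and u1+u2 = 96
Step 2: u1 = d1 + r1*t and u2 = d2 + r2*t, so (d1 + r1*t) + (d2 + r2*t) = 96
Step 3: t = (96 - 5 - 3)/(41 + 48) = 88/89
Step 4: u1 = d1 + r1*t = 5 + 41 * 88/89 = 4053/89
Step 5: (Check: u2 = d2 + r2*t = 4491/89; u1+u2 = 4053/89 + 4491/89 = 96, on the frontier.)

4053/89


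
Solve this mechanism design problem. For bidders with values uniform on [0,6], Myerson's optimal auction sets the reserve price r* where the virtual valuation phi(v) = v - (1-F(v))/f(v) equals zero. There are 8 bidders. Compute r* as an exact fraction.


Step 1: For U[0,6], F(v) = v/6 and f(v) = 1/6
Step 2: phi(v) = v - (1 - v/6)/(1/6) = v - (6 - v) = 2v - 6
Step 3: Set phi(r*) = 0: 2r* - 6 = 0
Step 4: r* = 6/2 = 3 (the number of bidders n = 8 does not enter)

3


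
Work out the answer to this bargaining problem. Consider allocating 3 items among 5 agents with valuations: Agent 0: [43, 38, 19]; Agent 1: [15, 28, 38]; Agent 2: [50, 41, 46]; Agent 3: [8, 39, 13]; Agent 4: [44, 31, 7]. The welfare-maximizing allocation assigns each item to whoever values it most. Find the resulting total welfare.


Step 1: For each item, find the maximum value among all agents.
Step 2: Item 0 -> Agent 2 (value 50)
Step 3: Item 1 -> Agent 2 (value 41)
Step 4: Item 2 -> Agent 2 (value 46)
Step 5: Total welfare = 50 + 41 + 46 = 137

137


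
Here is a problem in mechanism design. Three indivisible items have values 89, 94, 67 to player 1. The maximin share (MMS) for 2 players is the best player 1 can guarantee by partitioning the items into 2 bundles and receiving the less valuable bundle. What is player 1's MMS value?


Step 1: Item values = 89, 94, 67
Step 2: Enumerate all 2-bundle partitions and take the smaller bundle:
  Partition 1: {89} vs {94,67} -> bundles 89, 161; min = 89
  Partition 2: {94} vs {89,67} -> bundles 94, 156; min = 94
  Partition 3: {67} vs {89,94} -> bundles 67, 183; min = 67
Step 3: MMS = max(89, 94, 67) = 94

94


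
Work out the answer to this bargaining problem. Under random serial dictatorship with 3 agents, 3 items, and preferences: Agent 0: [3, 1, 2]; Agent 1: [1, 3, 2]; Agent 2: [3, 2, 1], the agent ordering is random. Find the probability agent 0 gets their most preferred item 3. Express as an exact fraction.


Step 1: Agent 0 wants item 3
Step 2: There are 6 possible orderings of agents
Step 3: In 3 orderings, agent 0 gets item 3
Step 4: Probability = 3/6 = 1/2

1/2


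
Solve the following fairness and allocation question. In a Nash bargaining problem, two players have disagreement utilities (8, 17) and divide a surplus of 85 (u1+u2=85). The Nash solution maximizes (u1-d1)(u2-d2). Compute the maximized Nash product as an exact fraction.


Step 1: The Nash solution splits surplus symmetrically above the disagreement point
Step 2: u1 = (total + d1 - d2)/2 = (85 + 8 - 17)/2 = 38
Step 3: u2 = (total - d1 + d2)/2 = (85 - 8 + 17)/2 = 47
Step 4: Nash product = (38 - 8) * (47 - 17)
Step 5: = 30 * 30 = 900

900


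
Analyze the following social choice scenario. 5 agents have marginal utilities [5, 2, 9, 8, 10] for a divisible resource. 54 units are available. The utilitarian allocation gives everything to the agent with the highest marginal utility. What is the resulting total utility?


Step 1: The marginal utilities are [5, 2, 9, 8, 10]
Step 2: The highest marginal utility is 10
Step 3: All 54 units go to that agent
Step 4: Total utility = 10 * 54 = 540

540


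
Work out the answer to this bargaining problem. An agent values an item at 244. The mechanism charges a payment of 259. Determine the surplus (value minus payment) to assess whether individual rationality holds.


Step 1: Surplus = value - payment = 244 - 259 = -15
Step 2: IR is violated (surplus < 0)

-15


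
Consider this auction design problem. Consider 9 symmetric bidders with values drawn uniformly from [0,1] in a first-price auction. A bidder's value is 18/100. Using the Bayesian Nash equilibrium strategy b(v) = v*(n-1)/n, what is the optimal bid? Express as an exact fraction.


Step 1: The symmetric BNE bidding function is b(v) = v * (n-1) / n
Step 2: Substitute v = 9/50 and n = 9
Step 3: b = 9/50 * 8/9
Step 4: b = 4/25

4/25


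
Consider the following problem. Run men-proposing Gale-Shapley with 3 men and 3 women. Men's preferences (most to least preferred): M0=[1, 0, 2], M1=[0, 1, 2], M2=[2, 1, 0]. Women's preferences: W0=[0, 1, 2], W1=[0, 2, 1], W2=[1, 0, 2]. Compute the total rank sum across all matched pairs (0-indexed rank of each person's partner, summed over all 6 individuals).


Step 1: Run Gale-Shapley (men propose, women hold best offer):
  M0 proposes to W1; she accepts
  M1 proposes to W0; she accepts
  M2 proposes to W2; she accepts
Step 2: Final matching: W0-M1, W1-M0, W2-M2
Step 3: 0-indexed ranks (man's rank of his match, then woman's): 0 + 1 + 0 + 0 + 0 + 2
Step 4: Total rank sum = 3

3


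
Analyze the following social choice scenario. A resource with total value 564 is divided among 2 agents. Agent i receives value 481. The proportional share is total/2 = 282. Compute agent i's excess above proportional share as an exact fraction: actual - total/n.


Step 1: Proportional share = 564/2 = 282
Step 2: Agent's actual allocation = 481
Step 3: Excess = 481 - 282 = 199

199


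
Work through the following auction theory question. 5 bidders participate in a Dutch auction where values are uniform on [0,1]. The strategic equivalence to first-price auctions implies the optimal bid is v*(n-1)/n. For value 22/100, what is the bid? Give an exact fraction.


Step 1: Dutch auctions are strategically equivalent to first-price auctions
Step 2: The equilibrium bid is b(v) = v*(n-1)/n
Step 3: b = 11/50 * 4/5
Step 4: b = 22/125

22/125


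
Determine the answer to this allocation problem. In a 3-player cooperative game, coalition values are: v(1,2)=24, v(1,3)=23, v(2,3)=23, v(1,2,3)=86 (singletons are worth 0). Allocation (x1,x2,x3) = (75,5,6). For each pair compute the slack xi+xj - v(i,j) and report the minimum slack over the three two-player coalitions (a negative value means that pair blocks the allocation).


Step 1: Slack for coalition (1,2): x1+x2 - v12 = 80 - 24 = 56
Step 2: Slack for coalition (1,3): x1+x3 - v13 = 81 - 23 = 58
Step 3: Slack for coalition (2,3): x2+x3 - v23 = 11 - 23 = -12
Step 4: Minimum slack = min(56, 58, -12) = -12, attained by (2,3); coalition (2,3) can block (slack < 0), so the allocation is not in the core

-12


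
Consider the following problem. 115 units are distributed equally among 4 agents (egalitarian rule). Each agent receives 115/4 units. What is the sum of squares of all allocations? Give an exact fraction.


Step 1: Each agent's share = 115/4
Step 2: Square of each share = (115/4)^2 = 13225/16
Step 3: Sum of squares = 4 * 13225/16 = 13225/4

13225/4


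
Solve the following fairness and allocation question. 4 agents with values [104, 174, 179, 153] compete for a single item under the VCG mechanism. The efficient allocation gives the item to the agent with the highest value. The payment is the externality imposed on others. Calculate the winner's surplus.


Step 1: The winner is the agent with the highest value: agent 2 with value 179
Step 2: Values of other agents: [104, 174, 153]
Step 3: VCG payment = max of others' values = 174
Step 4: Surplus = 179 - 174 = 5

5
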